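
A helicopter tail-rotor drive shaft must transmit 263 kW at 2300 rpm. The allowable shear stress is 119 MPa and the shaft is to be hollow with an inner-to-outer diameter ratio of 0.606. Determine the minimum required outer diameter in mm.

37.8 mm

ω = 2π·2300/60 = 240.9 rad/s, so T = P/ω = 263×10³ / 240.9 = 1092 N·m.
For a hollow shaft with d_i/d_o = 0.606: τ_max = 16T/(π d_o³ (1−k⁴)), so d_o = [16T/(π τ_allow (1−k⁴))]^(1/3) = [16·1092/(π·1.19×10^8·0.8651)]^(1/3) = 0.03780 m.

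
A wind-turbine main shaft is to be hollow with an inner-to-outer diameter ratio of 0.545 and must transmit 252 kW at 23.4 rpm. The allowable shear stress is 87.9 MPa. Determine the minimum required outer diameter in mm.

ω = 2π·23.4/60 = 2.450 rad/s, so T = P/ω = 252×10³ / 2.450 = 102800 N·m.
For a hollow shaft with d_i/d_o = 0.545: τ_max = 16T/(π d_o³ (1−k⁴)), so d_o = [16T/(π τ_allow (1−k⁴))]^(1/3) = [16·102800/(π·8.79×10^7·0.9118)]^(1/3) = 0.1870 m.

187 mm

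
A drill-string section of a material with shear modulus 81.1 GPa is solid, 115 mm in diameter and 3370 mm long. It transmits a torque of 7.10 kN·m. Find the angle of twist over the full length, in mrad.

J = πd⁴/32 = π(0.115)⁴/32 = 1.717×10^-5 m⁴.
θ = T·L/(G·J) = 7100 × 3.37 / (81.1×10⁹ × 1.717×10^-5) = 0.01718 rad.

17.2 mrad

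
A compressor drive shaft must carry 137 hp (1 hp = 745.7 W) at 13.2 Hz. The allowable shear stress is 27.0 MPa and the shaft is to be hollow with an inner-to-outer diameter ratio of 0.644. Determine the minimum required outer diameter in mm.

ω = 2π·13.2 = 82.94 rad/s, so T = P/ω = 137×745.7 / 82.94 = 1232 N·m.
For a hollow shaft with d_i/d_o = 0.644: τ_max = 16T/(π d_o³ (1−k⁴)), so d_o = [16T/(π τ_allow (1−k⁴))]^(1/3) = [16·1232/(π·2.70×10^7·0.8280)]^(1/3) = 0.06547 m.

65.5 mm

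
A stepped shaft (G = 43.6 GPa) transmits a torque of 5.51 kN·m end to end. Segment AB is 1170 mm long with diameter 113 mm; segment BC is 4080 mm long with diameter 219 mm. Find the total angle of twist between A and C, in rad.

J_AB = π(0.113)⁴/32 = 1.60×10^-5 m⁴; J_BC = π(0.219)⁴/32 = 2.26×10^-4 m⁴.
θ = (T/G)·Σ L_i/J_i = (5510/43.6×10⁹)·(1.17/1.60×10^-5 + 4.08/2.26×10^-4) = 0.01152 rad.

0.0115 rad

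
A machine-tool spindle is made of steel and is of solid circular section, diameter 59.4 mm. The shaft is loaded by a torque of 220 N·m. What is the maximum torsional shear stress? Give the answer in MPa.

5.35 MPa

J = πd⁴/32 = π(0.0594)⁴/32 = 1.222×10^-6 m⁴.
τ_max = T·r/J = 220.0 × 0.0297 / 1.222×10^-6 = 5.346×10^6 Pa.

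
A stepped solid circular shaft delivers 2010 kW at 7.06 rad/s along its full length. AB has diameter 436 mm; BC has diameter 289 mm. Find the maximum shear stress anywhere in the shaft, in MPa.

60.1 MPa

ω = 7.06 rad/s, so T = P/ω = 2010×10³ / 7.060 = 284700 N·m.
Under the same torque, τ_max = 16T/(πd³) is largest where d is smallest — segment BC (d = 289 mm).
τ_max = 16·284700/(π·(0.289)³) = 6.007×10^7 Pa.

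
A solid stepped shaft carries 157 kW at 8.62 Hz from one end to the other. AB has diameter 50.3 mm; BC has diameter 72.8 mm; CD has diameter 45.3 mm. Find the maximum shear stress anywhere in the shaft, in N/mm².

ω = 2π·8.62 = 54.16 rad/s, so T = P/ω = 157×10³ / 54.16 = 2899 N·m.
Under the same torque, τ_max = 16T/(πd³) is largest where d is smallest — segment CD (d = 45.3 mm).
τ_max = 16·2899/(π·(0.0453)³) = 1.588×10^8 Pa.

159 N/mm²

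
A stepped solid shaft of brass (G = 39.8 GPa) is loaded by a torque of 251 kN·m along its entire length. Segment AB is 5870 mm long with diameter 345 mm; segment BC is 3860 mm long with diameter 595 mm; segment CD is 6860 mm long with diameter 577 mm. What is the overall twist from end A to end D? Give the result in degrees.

J_AB = π(0.345)⁴/32 = 1.39×10^-3 m⁴; J_BC = π(0.595)⁴/32 = 0.0123 m⁴; J_CD = π(0.577)⁴/32 = 0.0109 m⁴.
θ = (T/G)·Σ L_i/J_i = (251000/39.8×10⁹)·(5.87/1.39×10^-3 + 3.86/0.0123 + 6.86/0.0109) = 0.03257 rad.

1.87°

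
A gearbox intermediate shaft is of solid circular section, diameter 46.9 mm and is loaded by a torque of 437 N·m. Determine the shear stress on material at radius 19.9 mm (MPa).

J = πd⁴/32 = π(0.0469)⁴/32 = 4.750×10^-7 m⁴.
Shear stress varies linearly with radius: τ = T·r/J = 437.0 × 0.0199 / 4.750×10^-7 = 1.831×10^7 Pa.

18.3 MPa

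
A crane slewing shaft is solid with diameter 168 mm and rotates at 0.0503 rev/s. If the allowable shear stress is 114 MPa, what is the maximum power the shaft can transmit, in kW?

J = πd⁴/32 = π(0.168)⁴/32 = 7.821×10^-5 m⁴.
T_max = τ_allow·J/r = 1.14×10^8 × 7.821×10^-5 / 0.0840 = 106100 N·m.
ω = 2π·0.0503 = 0.3160 rad/s, so P_max = T_max·ω = 3.354×10^4 W.

33.5 kW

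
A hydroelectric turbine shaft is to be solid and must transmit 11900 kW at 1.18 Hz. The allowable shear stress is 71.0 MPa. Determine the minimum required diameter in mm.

ω = 2π·1.18 = 7.414 rad/s, so T = P/ω = 11900×10³ / 7.414 = 1.605e6 N·m.
For a solid shaft τ_max = 16T/(πd³), so d = (16T/(π τ_allow))^(1/3) = (16·1.605e6/(π·7.10×10^7))^(1/3) = 0.4865 m.

486 mm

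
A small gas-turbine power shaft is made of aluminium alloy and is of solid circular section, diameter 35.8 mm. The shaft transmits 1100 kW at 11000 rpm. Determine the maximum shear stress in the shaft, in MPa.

ω = 2π·11000/60 = 1152 rad/s, so T = P/ω = 1100×10³ / 1152 = 954.9 N·m.
J = πd⁴/32 = π(0.0358)⁴/32 = 1.613×10^-7 m⁴.
τ_max = T·r/J = 954.9 × 0.0179 / 1.613×10^-7 = 1.060×10^8 Pa.

106 MPa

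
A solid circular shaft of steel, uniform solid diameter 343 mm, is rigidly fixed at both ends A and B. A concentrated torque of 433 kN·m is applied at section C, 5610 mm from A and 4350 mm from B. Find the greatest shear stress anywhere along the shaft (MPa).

With uniform GJ and both ends fixed, compatibility θ_AC = θ_CB gives T_A·a = T_B·b, together with T_A + T_B = T₀.
T_A = T₀·b/(a+b) = 433000·4350/9960 = 189100 N·m; T_B = 243900 N·m.
τ in each portion: τ_AC = 2.39×10^7 Pa, τ_CB = 3.08×10^7 Pa; maximum is in CB.
τ_max = T_CB·r/J = 243900·0.172/1.36×10^-3 = 3.078×10^7 Pa.

30.8 MPa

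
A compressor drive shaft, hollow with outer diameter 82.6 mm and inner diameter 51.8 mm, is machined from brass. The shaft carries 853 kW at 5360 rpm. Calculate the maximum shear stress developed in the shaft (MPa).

ω = 2π·5360/60 = 561.3 rad/s, so T = P/ω = 853×10³ / 561.3 = 1520 N·m.
J = π(d_o⁴ − d_i⁴)/32 = π(0.0826⁴ − 0.0518⁴)/32 = 3.863×10^-6 m⁴.
τ_max = T·r/J = 1520 × 0.0413 / 3.863×10^-6 = 1.625×10^7 Pa.

16.2 MPa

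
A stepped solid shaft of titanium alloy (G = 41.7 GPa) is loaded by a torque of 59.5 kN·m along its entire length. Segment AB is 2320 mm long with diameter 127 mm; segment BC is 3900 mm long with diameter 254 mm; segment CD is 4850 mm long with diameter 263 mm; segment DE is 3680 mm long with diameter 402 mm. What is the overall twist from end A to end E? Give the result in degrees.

9.17°

J_AB = π(0.127)⁴/32 = 2.55×10^-5 m⁴; J_BC = π(0.254)⁴/32 = 4.09×10^-4 m⁴; J_CD = π(0.263)⁴/32 = 4.70×10^-4 m⁴; J_DE = π(0.402)⁴/32 = 2.56×10^-3 m⁴.
θ = (T/G)·Σ L_i/J_i = (59500/41.7×10⁹)·(2.32/2.55×10^-5 + 3.90/4.09×10^-4 + 4.85/4.70×10^-4 + 3.68/2.56×10^-3) = 0.1600 rad.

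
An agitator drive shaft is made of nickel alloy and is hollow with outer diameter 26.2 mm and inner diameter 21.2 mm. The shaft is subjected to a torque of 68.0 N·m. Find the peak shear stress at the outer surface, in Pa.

J = π(d_o⁴ − d_i⁴)/32 = π(0.0262⁴ − 0.0212⁴)/32 = 2.643×10^-8 m⁴.
τ_max = T·r/J = 68.00 × 0.0131 / 2.643×10^-8 = 3.371×10^7 Pa.

3.37e7 Pa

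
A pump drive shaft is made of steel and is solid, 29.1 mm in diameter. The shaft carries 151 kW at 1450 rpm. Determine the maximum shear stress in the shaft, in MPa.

206 MPa

ω = 2π·1450/60 = 151.8 rad/s, so T = P/ω = 151×10³ / 151.8 = 994.4 N·m.
J = πd⁴/32 = π(0.0291)⁴/32 = 7.040×10^-8 m⁴.
τ_max = T·r/J = 994.4 × 0.0146 / 7.040×10^-8 = 2.055×10^8 Pa.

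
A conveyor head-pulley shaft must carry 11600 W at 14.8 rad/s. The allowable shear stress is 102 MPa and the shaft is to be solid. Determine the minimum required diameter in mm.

ω = 14.8 rad/s, so T = P/ω = 11600 / 14.80 = 783.8 N·m.
For a solid shaft τ_max = 16T/(πd³), so d = (16T/(π τ_allow))^(1/3) = (16·783.8/(π·1.02×10^8))^(1/3) = 0.03395 m.

34.0 mm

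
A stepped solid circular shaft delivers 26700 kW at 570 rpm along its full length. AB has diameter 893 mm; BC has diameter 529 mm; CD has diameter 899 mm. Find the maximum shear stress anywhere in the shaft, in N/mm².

ω = 2π·570/60 = 59.69 rad/s, so T = P/ω = 26700×10³ / 59.69 = 447300 N·m.
Under the same torque, τ_max = 16T/(πd³) is largest where d is smallest — segment BC (d = 529 mm).
τ_max = 16·447300/(π·(0.529)³) = 1.539×10^7 Pa.

15.4 N/mm²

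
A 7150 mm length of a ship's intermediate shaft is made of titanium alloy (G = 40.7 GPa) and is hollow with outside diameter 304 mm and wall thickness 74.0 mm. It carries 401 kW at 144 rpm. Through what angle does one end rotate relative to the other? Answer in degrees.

0.343°

ω = 2π·144/60 = 15.08 rad/s, so T = P/ω = 401×10³ / 15.08 = 26590 N·m.
J = π(d_o⁴ − d_i⁴)/32 = π(0.304⁴ − 0.156⁴)/32 = 7.803×10^-4 m⁴.
θ = T·L/(G·J) = 26590 × 7.15 / (40.7×10⁹ × 7.803×10^-4) = 5.987×10^-3 rad.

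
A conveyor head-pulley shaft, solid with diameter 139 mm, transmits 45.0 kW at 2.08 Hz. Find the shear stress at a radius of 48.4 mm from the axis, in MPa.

4.55 MPa

ω = 2π·2.08 = 13.07 rad/s, so T = P/ω = 45.0×10³ / 13.07 = 3443 N·m.
J = πd⁴/32 = π(0.139)⁴/32 = 3.665×10^-5 m⁴.
Shear stress varies linearly with radius: τ = T·r/J = 3443 × 0.0484 / 3.665×10^-5 = 4.547×10^6 Pa.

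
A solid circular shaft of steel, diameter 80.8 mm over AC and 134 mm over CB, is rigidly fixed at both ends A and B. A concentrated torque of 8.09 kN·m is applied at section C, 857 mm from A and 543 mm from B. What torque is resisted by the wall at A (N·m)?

625 N·m

Compatibility: T_A·a/J_AC = T_B·b/J_CB with T_A + T_B = T₀.
J_AC = 4.18×10^-6 m⁴, J_CB = 3.17×10^-5 m⁴, so T_A = T₀·(J_AC/a)/((J_AC/a)+(J_CB/b)) = 625.3 N·m, T_B = 7465 N·m.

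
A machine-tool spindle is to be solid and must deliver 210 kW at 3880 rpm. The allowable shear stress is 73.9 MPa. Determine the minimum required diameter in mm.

32.9 mm

ω = 2π·3880/60 = 406.3 rad/s, so T = P/ω = 210×10³ / 406.3 = 516.8 N·m.
For a solid shaft τ_max = 16T/(πd³), so d = (16T/(π τ_allow))^(1/3) = (16·516.8/(π·7.39×10^7))^(1/3) = 0.03290 m.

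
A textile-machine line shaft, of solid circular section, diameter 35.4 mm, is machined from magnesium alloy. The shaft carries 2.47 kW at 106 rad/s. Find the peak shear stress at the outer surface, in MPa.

ω = 106 rad/s, so T = P/ω = 2.47×10³ / 106.0 = 23.30 N·m.
J = πd⁴/32 = π(0.0354)⁴/32 = 1.542×10^-7 m⁴.
τ_max = T·r/J = 23.30 × 0.0177 / 1.542×10^-7 = 2.675×10^6 Pa.

2.68 MPa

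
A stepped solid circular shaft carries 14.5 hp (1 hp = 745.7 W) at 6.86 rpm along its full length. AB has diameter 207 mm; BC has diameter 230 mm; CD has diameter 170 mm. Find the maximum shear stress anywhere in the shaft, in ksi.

ω = 2π·6.86/60 = 0.7184 rad/s, so T = P/ω = 14.5×745.7 / 0.7184 = 15050 N·m.
Under the same torque, τ_max = 16T/(πd³) is largest where d is smallest — segment CD (d = 170 mm).
τ_max = 16·15050/(π·(0.170)³) = 1.560×10^7 Pa.

2.26 ksi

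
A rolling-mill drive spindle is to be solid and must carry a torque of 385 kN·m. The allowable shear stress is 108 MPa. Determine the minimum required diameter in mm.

263 mm

For a solid shaft τ_max = 16T/(πd³), so d = (16T/(π τ_allow))^(1/3) = (16·385000/(π·1.08×10^8))^(1/3) = 0.2628 m.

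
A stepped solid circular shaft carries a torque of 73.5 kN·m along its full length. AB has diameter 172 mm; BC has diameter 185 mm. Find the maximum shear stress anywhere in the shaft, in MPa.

Under the same torque, τ_max = 16T/(πd³) is largest where d is smallest — segment AB (d = 172 mm).
τ_max = 16·73500/(π·(0.172)³) = 7.357×10^7 Pa.

73.6 MPa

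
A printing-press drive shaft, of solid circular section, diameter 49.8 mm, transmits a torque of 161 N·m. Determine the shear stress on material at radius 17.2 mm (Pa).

J = πd⁴/32 = π(0.0498)⁴/32 = 6.038×10^-7 m⁴.
Shear stress varies linearly with radius: τ = T·r/J = 161.0 × 0.0172 / 6.038×10^-7 = 4.586×10^6 Pa.

4.59e6 Pa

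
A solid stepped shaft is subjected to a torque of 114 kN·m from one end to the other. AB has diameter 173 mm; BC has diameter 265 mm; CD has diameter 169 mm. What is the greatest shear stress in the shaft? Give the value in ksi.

Under the same torque, τ_max = 16T/(πd³) is largest where d is smallest — segment CD (d = 169 mm).
τ_max = 16·114000/(π·(0.169)³) = 1.203×10^8 Pa.

17.4 ksi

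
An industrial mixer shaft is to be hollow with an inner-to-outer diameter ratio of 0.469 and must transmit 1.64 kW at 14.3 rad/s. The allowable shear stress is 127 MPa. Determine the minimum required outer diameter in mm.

16.9 mm

ω = 14.3 rad/s, so T = P/ω = 1.64×10³ / 14.30 = 114.7 N·m.
For a hollow shaft with d_i/d_o = 0.469: τ_max = 16T/(π d_o³ (1−k⁴)), so d_o = [16T/(π τ_allow (1−k⁴))]^(1/3) = [16·114.7/(π·1.27×10^8·0.9516)]^(1/3) = 0.01691 m.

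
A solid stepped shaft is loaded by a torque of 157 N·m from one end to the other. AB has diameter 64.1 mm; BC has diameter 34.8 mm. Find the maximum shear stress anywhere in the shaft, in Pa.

Under the same torque, τ_max = 16T/(πd³) is largest where d is smallest — segment BC (d = 34.8 mm).
τ_max = 16·157.0/(π·(0.0348)³) = 1.897×10^7 Pa.

1.90e7 Pa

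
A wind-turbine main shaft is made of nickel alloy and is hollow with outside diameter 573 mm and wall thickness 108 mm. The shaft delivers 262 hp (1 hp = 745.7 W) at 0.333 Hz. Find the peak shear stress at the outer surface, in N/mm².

ω = 2π·0.333 = 2.092 rad/s, so T = P/ω = 262×745.7 / 2.092 = 93380 N·m.
J = π(d_o⁴ − d_i⁴)/32 = π(0.573⁴ − 0.357⁴)/32 = 8.989×10^-3 m⁴.
τ_max = T·r/J = 93380 × 0.286 / 8.989×10^-3 = 2.976×10^6 Pa.

2.98 N/mm²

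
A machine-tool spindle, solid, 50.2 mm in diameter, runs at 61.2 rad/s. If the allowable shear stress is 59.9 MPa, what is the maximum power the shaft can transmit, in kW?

J = πd⁴/32 = π(0.0502)⁴/32 = 6.235×10^-7 m⁴.
T_max = τ_allow·J/r = 5.99×10^7 × 6.235×10^-7 / 0.0251 = 1488 N·m.
ω = 61.2 rad/s, so P_max = T_max·ω = 9.106×10^4 W.

91.1 kW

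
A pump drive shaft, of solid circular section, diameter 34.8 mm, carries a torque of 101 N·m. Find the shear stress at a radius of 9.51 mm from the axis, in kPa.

J = πd⁴/32 = π(0.0348)⁴/32 = 1.440×10^-7 m⁴.
Shear stress varies linearly with radius: τ = T·r/J = 101.0 × 0.00951 / 1.440×10^-7 = 6.671×10^6 Pa.

6670 kPa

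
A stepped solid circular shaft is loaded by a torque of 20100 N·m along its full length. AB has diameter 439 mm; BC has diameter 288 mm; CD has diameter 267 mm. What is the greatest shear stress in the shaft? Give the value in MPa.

Under the same torque, τ_max = 16T/(πd³) is largest where d is smallest — segment CD (d = 267 mm).
τ_max = 16·20100/(π·(0.267)³) = 5.378×10^6 Pa.

5.38 MPa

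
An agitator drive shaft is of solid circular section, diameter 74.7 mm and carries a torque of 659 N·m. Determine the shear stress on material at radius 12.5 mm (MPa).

2.69 MPa

J = πd⁴/32 = π(0.0747)⁴/32 = 3.057×10^-6 m⁴.
Shear stress varies linearly with radius: τ = T·r/J = 659.0 × 0.0125 / 3.057×10^-6 = 2.695×10^6 Pa.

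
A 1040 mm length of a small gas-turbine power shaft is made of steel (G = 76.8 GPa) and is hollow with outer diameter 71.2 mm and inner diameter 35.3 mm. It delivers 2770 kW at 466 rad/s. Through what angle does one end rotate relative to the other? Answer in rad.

ω = 466 rad/s, so T = P/ω = 2770×10³ / 466.0 = 5944 N·m.
J = π(d_o⁴ − d_i⁴)/32 = π(0.0712⁴ − 0.0353⁴)/32 = 2.371×10^-6 m⁴.
θ = T·L/(G·J) = 5944 × 1.04 / (76.8×10⁹ × 2.371×10^-6) = 0.03396 rad.

0.0340 rad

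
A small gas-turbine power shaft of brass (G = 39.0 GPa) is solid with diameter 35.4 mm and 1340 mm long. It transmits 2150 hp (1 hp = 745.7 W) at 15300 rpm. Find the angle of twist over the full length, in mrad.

223 mrad

ω = 2π·15300/60 = 1602 rad/s, so T = P/ω = 2150×745.7 / 1602 = 1001 N·m.
J = πd⁴/32 = π(0.0354)⁴/32 = 1.542×10^-7 m⁴.
θ = T·L/(G·J) = 1001 × 1.34 / (39.0×10⁹ × 1.542×10^-7) = 0.2230 rad.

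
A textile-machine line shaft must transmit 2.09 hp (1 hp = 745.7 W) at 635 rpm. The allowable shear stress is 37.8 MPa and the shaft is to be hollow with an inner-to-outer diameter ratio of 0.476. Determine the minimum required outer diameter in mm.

ω = 2π·635/60 = 66.50 rad/s, so T = P/ω = 2.09×745.7 / 66.50 = 23.44 N·m.
For a hollow shaft with d_i/d_o = 0.476: τ_max = 16T/(π d_o³ (1−k⁴)), so d_o = [16T/(π τ_allow (1−k⁴))]^(1/3) = [16·23.44/(π·3.78×10^7·0.9487)]^(1/3) = 0.01493 m.

14.9 mm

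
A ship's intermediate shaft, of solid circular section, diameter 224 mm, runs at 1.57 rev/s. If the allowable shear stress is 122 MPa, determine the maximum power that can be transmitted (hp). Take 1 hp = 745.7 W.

3560 hp

J = πd⁴/32 = π(0.224)⁴/32 = 2.472×10^-4 m⁴.
T_max = τ_allow·J/r = 1.22×10^8 × 2.472×10^-4 / 0.112 = 269200 N·m.
ω = 2π·1.57 = 9.865 rad/s, so P_max = T_max·ω = 2.656×10^6 W.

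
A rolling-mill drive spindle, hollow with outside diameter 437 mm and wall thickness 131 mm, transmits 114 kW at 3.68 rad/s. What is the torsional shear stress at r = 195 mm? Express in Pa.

ω = 3.68 rad/s, so T = P/ω = 114×10³ / 3.680 = 30980 N·m.
J = π(d_o⁴ − d_i⁴)/32 = π(0.437⁴ − 0.175⁴)/32 = 3.488×10^-3 m⁴.
Shear stress varies linearly with radius: τ = T·r/J = 30980 × 0.195 / 3.488×10^-3 = 1.732×10^6 Pa.

1.73e6 Pa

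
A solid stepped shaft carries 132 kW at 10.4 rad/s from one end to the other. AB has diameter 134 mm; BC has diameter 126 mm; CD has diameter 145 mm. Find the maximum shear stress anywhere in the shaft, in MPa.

32.3 MPa

ω = 10.4 rad/s, so T = P/ω = 132×10³ / 10.40 = 12690 N·m.
Under the same torque, τ_max = 16T/(πd³) is largest where d is smallest — segment BC (d = 126 mm).
τ_max = 16·12690/(π·(0.126)³) = 3.231×10^7 Pa.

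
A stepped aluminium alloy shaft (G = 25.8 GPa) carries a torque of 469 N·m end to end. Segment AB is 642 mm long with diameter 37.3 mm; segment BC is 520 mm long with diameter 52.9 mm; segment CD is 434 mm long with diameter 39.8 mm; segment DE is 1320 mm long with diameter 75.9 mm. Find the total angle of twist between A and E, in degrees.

6.48°

J_AB = π(0.0373)⁴/32 = 1.90×10^-7 m⁴; J_BC = π(0.0529)⁴/32 = 7.69×10^-7 m⁴; J_CD = π(0.0398)⁴/32 = 2.46×10^-7 m⁴; J_DE = π(0.0759)⁴/32 = 3.26×10^-6 m⁴.
θ = (T/G)·Σ L_i/J_i = (469.0/25.8×10⁹)·(0.642/1.90×10^-7 + 0.520/7.69×10^-7 + 0.434/2.46×10^-7 + 1.32/3.26×10^-6) = 0.1131 rad.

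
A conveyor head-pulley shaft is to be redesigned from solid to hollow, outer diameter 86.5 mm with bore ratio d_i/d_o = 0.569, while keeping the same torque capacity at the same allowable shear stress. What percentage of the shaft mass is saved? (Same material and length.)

27.2 %

Equal τ_max and T ⇒ the solid shaft needs d_s³ = d_o³(1−k⁴), so d_s = 86.5·(1−0.569⁴)^(1/3) = 83.37 mm.
Area ratio A_h/A_s = d_o²(1−k²)/d_s² = (1−k²)/(1−k⁴)^(2/3) = 0.7280.
Mass saving = 1 − 0.7280 = 27.2 %.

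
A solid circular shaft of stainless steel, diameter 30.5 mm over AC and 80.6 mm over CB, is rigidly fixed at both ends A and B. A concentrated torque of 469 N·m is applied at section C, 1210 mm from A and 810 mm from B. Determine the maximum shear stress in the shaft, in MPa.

4.50 MPa

Compatibility: T_A·a/J_AC = T_B·b/J_CB with T_A + T_B = T₀.
J_AC = 8.50×10^-8 m⁴, J_CB = 4.14×10^-6 m⁴, so T_A = T₀·(J_AC/a)/((J_AC/a)+(J_CB/b)) = 6.351 N·m, T_B = 462.6 N·m.
τ in each portion: τ_AC = 1.14×10^6 Pa, τ_CB = 4.50×10^6 Pa; maximum is in CB.
τ_max = T_CB·r/J = 462.6·0.0403/4.14×10^-6 = 4.500×10^6 Pa.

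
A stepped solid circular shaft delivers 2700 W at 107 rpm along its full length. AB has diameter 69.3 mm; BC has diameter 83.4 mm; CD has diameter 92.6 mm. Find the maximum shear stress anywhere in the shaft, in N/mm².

ω = 2π·107/60 = 11.21 rad/s, so T = P/ω = 2700 / 11.21 = 241.0 N·m.
Under the same torque, τ_max = 16T/(πd³) is largest where d is smallest — segment AB (d = 69.3 mm).
τ_max = 16·241.0/(π·(0.0693)³) = 3.687×10^6 Pa.

3.69 N/mm²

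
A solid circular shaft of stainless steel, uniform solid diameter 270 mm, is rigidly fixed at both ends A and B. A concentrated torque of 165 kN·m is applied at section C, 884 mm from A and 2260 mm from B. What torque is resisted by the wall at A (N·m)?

With uniform GJ and both ends fixed, compatibility θ_AC = θ_CB gives T_A·a = T_B·b, together with T_A + T_B = T₀.
T_A = T₀·b/(a+b) = 165000·2260/3144 = 118600 N·m; T_B = 46390 N·m.

119000 N·m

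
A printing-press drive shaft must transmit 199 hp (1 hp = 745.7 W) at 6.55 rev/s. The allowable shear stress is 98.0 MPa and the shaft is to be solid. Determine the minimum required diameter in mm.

57.2 mm

ω = 2π·6.55 = 41.15 rad/s, so T = P/ω = 199×745.7 / 41.15 = 3606 N·m.
For a solid shaft τ_max = 16T/(πd³), so d = (16T/(π τ_allow))^(1/3) = (16·3606/(π·9.80×10^7))^(1/3) = 0.05722 m.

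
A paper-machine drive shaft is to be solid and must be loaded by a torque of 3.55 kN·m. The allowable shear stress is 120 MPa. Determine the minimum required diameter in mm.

53.2 mm

For a solid shaft τ_max = 16T/(πd³), so d = (16T/(π τ_allow))^(1/3) = (16·3550/(π·1.20×10^8))^(1/3) = 0.05321 m.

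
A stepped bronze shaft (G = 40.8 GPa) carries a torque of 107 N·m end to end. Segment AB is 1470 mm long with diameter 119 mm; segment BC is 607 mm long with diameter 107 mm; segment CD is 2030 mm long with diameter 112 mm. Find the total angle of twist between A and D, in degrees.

J_AB = π(0.119)⁴/32 = 1.97×10^-5 m⁴; J_BC = π(0.107)⁴/32 = 1.29×10^-5 m⁴; J_CD = π(0.112)⁴/32 = 1.54×10^-5 m⁴.
θ = (T/G)·Σ L_i/J_i = (107.0/40.8×10⁹)·(1.47/1.97×10^-5 + 0.607/1.29×10^-5 + 2.03/1.54×10^-5) = 6.641×10^-4 rad.

0.0381°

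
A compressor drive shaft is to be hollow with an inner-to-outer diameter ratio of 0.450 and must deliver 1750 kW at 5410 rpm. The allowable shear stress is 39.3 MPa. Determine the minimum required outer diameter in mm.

ω = 2π·5410/60 = 566.5 rad/s, so T = P/ω = 1750×10³ / 566.5 = 3089 N·m.
For a hollow shaft with d_i/d_o = 0.450: τ_max = 16T/(π d_o³ (1−k⁴)), so d_o = [16T/(π τ_allow (1−k⁴))]^(1/3) = [16·3089/(π·3.93×10^7·0.9590)]^(1/3) = 0.07474 m.

74.7 mm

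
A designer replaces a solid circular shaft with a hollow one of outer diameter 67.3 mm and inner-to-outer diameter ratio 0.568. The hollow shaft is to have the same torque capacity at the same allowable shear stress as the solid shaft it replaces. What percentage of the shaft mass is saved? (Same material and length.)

27.1 %

Equal τ_max and T ⇒ the solid shaft needs d_s³ = d_o³(1−k⁴), so d_s = 67.3·(1−0.568⁴)^(1/3) = 64.88 mm.
Area ratio A_h/A_s = d_o²(1−k²)/d_s² = (1−k²)/(1−k⁴)^(2/3) = 0.7289.
Mass saving = 1 − 0.7289 = 27.1 %.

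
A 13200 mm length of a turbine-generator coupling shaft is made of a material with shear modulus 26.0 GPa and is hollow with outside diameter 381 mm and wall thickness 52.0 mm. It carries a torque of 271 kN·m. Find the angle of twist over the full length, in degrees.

J = π(d_o⁴ − d_i⁴)/32 = π(0.381⁴ − 0.277⁴)/32 = 1.491×10^-3 m⁴.
θ = T·L/(G·J) = 271000 × 13.2 / (26.0×10⁹ × 1.491×10^-3) = 0.09229 rad.

5.29°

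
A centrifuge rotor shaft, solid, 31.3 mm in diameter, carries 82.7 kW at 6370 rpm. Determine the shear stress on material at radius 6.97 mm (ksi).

1.33 ksi

ω = 2π·6370/60 = 667.1 rad/s, so T = P/ω = 82.7×10³ / 667.1 = 124.0 N·m.
J = πd⁴/32 = π(0.0313)⁴/32 = 9.423×10^-8 m⁴.
Shear stress varies linearly with radius: τ = T·r/J = 124.0 × 0.00697 / 9.423×10^-8 = 9.170×10^6 Pa.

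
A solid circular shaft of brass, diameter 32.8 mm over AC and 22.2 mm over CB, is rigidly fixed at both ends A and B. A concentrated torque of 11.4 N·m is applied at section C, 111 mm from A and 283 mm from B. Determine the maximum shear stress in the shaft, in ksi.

Compatibility: T_A·a/J_AC = T_B·b/J_CB with T_A + T_B = T₀.
J_AC = 1.14×10^-7 m⁴, J_CB = 2.38×10^-8 m⁴, so T_A = T₀·(J_AC/a)/((J_AC/a)+(J_CB/b)) = 10.53 N·m, T_B = 0.8670 N·m.
τ in each portion: τ_AC = 1.52×10^6 Pa, τ_CB = 4.04×10^5 Pa; maximum is in AC.
τ_max = T_AC·r/J = 10.53·0.0164/1.14×10^-7 = 1.520×10^6 Pa.

0.220 ksi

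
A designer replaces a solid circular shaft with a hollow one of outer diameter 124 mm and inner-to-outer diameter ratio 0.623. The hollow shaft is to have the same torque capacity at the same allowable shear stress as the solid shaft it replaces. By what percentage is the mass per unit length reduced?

31.8 %

Equal τ_max and T ⇒ the solid shaft needs d_s³ = d_o³(1−k⁴), so d_s = 124·(1−0.623⁴)^(1/3) = 117.4 mm.
Area ratio A_h/A_s = d_o²(1−k²)/d_s² = (1−k²)/(1−k⁴)^(2/3) = 0.6822.
Mass saving = 1 − 0.6822 = 31.8 %.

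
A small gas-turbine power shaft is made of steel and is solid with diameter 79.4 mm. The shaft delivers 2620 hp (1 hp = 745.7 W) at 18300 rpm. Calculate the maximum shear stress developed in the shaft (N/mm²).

ω = 2π·18300/60 = 1916 rad/s, so T = P/ω = 2620×745.7 / 1916 = 1019 N·m.
J = πd⁴/32 = π(0.0794)⁴/32 = 3.902×10^-6 m⁴.
τ_max = T·r/J = 1019 × 0.0397 / 3.902×10^-6 = 1.037×10^7 Pa.

10.4 N/mm²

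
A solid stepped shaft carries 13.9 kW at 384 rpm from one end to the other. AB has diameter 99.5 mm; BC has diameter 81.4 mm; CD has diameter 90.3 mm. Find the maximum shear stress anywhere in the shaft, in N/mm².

ω = 2π·384/60 = 40.21 rad/s, so T = P/ω = 13.9×10³ / 40.21 = 345.7 N·m.
Under the same torque, τ_max = 16T/(πd³) is largest where d is smallest — segment BC (d = 81.4 mm).
τ_max = 16·345.7/(π·(0.0814)³) = 3.264×10^6 Pa.

3.26 N/mm²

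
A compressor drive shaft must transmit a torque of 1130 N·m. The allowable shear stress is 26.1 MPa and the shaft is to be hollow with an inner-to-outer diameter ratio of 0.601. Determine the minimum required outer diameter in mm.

For a hollow shaft with d_i/d_o = 0.601: τ_max = 16T/(π d_o³ (1−k⁴)), so d_o = [16T/(π τ_allow (1−k⁴))]^(1/3) = [16·1130/(π·2.61×10^7·0.8695)]^(1/3) = 0.06330 m.

63.3 mm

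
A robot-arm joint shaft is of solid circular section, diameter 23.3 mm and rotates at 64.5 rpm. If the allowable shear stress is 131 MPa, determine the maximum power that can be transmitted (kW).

J = πd⁴/32 = π(0.0233)⁴/32 = 2.894×10^-8 m⁴.
T_max = τ_allow·J/r = 1.31×10^8 × 2.894×10^-8 / 0.0117 = 325.4 N·m.
ω = 2π·64.5/60 = 6.754 rad/s, so P_max = T_max·ω = 2198 W.

2.20 kW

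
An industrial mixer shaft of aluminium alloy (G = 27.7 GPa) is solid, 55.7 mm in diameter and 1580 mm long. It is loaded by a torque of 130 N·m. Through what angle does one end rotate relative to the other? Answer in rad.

0.00785 rad

J = πd⁴/32 = π(0.0557)⁴/32 = 9.450×10^-7 m⁴.
θ = T·L/(G·J) = 130.0 × 1.58 / (27.7×10⁹ × 9.450×10^-7) = 7.847×10^-3 rad.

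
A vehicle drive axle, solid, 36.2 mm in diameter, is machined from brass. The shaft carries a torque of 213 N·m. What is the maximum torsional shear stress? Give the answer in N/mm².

22.9 N/mm²

J = πd⁴/32 = π(0.0362)⁴/32 = 1.686×10^-7 m⁴.
τ_max = T·r/J = 213.0 × 0.0181 / 1.686×10^-7 = 2.287×10^7 Pa.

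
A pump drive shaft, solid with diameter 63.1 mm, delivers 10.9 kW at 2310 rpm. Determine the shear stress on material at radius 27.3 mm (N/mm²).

ω = 2π·2310/60 = 241.9 rad/s, so T = P/ω = 10.9×10³ / 241.9 = 45.06 N·m.
J = πd⁴/32 = π(0.0631)⁴/32 = 1.556×10^-6 m⁴.
Shear stress varies linearly with radius: τ = T·r/J = 45.06 × 0.0273 / 1.556×10^-6 = 7.904×10^5 Pa.

0.790 N/mm²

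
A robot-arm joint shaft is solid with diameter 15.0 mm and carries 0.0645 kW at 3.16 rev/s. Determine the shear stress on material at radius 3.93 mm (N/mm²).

ω = 2π·3.16 = 19.85 rad/s, so T = P/ω = 0.0645×10³ / 19.85 = 3.249 N·m.
J = πd⁴/32 = π(0.0150)⁴/32 = 4.970×10^-9 m⁴.
Shear stress varies linearly with radius: τ = T·r/J = 3.249 × 0.00393 / 4.970×10^-9 = 2.569×10^6 Pa.

2.57 N/mm²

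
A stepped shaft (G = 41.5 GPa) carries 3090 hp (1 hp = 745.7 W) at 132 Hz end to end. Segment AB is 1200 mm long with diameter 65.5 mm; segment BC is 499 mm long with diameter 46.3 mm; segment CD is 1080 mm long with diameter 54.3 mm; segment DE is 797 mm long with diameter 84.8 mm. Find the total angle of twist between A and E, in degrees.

ω = 2π·132 = 829.4 rad/s, so T = P/ω = 3090×745.7 / 829.4 = 2778 N·m.
J_AB = π(0.0655)⁴/32 = 1.81×10^-6 m⁴; J_BC = π(0.0463)⁴/32 = 4.51×10^-7 m⁴; J_CD = π(0.0543)⁴/32 = 8.53×10^-7 m⁴; J_DE = π(0.0848)⁴/32 = 5.08×10^-6 m⁴.
θ = (T/G)·Σ L_i/J_i = (2778/41.5×10⁹)·(1.20/1.81×10^-6 + 0.499/4.51×10^-7 + 1.08/8.53×10^-7 + 0.797/5.08×10^-6) = 0.2137 rad.

12.2°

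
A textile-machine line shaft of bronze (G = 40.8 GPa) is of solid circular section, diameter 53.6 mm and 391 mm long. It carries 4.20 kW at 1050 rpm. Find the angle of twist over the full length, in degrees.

ω = 2π·1050/60 = 110.0 rad/s, so T = P/ω = 4.20×10³ / 110.0 = 38.20 N·m.
J = πd⁴/32 = π(0.0536)⁴/32 = 8.103×10^-7 m⁴.
θ = T·L/(G·J) = 38.20 × 0.391 / (40.8×10⁹ × 8.103×10^-7) = 4.517×10^-4 rad.

0.0259°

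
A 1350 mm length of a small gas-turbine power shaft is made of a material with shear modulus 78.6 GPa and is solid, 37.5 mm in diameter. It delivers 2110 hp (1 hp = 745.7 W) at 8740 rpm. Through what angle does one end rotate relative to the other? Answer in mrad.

ω = 2π·8740/60 = 915.3 rad/s, so T = P/ω = 2110×745.7 / 915.3 = 1719 N·m.
J = πd⁴/32 = π(0.0375)⁴/32 = 1.941×10^-7 m⁴.
θ = T·L/(G·J) = 1719 × 1.35 / (78.6×10⁹ × 1.941×10^-7) = 0.1521 rad.

152 mrad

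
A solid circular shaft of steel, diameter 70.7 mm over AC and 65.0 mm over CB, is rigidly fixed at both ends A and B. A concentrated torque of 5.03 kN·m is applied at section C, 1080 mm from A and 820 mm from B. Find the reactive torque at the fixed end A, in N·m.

Compatibility: T_A·a/J_AC = T_B·b/J_CB with T_A + T_B = T₀.
J_AC = 2.45×10^-6 m⁴, J_CB = 1.75×10^-6 m⁴, so T_A = T₀·(J_AC/a)/((J_AC/a)+(J_CB/b)) = 2591 N·m, T_B = 2439 N·m.

2590 N·m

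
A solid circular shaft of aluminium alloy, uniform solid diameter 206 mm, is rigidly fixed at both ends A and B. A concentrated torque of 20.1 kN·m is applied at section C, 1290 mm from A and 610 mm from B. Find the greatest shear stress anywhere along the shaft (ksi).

With uniform GJ and both ends fixed, compatibility θ_AC = θ_CB gives T_A·a = T_B·b, together with T_A + T_B = T₀.
T_A = T₀·b/(a+b) = 20100·610/1900 = 6453 N·m; T_B = 13650 N·m.
τ in each portion: τ_AC = 3.76×10^6 Pa, τ_CB = 7.95×10^6 Pa; maximum is in CB.
τ_max = T_CB·r/J = 13650·0.103/1.77×10^-4 = 7.951×10^6 Pa.

1.15 ksi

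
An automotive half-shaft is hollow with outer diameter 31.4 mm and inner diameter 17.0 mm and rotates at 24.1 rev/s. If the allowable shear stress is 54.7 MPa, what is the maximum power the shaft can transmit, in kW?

46.0 kW

J = π(d_o⁴ − d_i⁴)/32 = π(0.0314⁴ − 0.0170⁴)/32 = 8.724×10^-8 m⁴.
T_max = τ_allow·J/r = 5.47×10^7 × 8.724×10^-8 / 0.0157 = 303.9 N·m.
ω = 2π·24.1 = 151.4 rad/s, so P_max = T_max·ω = 4.602×10^4 W.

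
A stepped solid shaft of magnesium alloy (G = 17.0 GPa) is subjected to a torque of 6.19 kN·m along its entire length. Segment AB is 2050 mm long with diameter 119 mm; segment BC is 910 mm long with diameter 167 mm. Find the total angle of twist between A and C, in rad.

J_AB = π(0.119)⁴/32 = 1.97×10^-5 m⁴; J_BC = π(0.167)⁴/32 = 7.64×10^-5 m⁴.
θ = (T/G)·Σ L_i/J_i = (6190/17.0×10⁹)·(2.05/1.97×10^-5 + 0.910/7.64×10^-5) = 0.04225 rad.

0.0423 rad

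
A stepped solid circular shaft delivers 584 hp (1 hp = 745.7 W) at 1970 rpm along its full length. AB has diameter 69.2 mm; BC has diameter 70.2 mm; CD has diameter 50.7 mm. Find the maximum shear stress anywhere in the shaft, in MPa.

82.5 MPa

ω = 2π·1970/60 = 206.3 rad/s, so T = P/ω = 584×745.7 / 206.3 = 2111 N·m.
Under the same torque, τ_max = 16T/(πd³) is largest where d is smallest — segment CD (d = 50.7 mm).
τ_max = 16·2111/(π·(0.0507)³) = 8.250×10^7 Pa.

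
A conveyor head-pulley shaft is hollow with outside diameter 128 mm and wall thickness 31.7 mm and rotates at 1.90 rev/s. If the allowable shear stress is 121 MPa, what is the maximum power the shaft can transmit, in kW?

556 kW

J = π(d_o⁴ − d_i⁴)/32 = π(0.128⁴ − 0.0646⁴)/32 = 2.464×10^-5 m⁴.
T_max = τ_allow·J/r = 1.21×10^8 × 2.464×10^-5 / 0.0640 = 46590 N·m.
ω = 2π·1.90 = 11.94 rad/s, so P_max = T_max·ω = 5.562×10^5 W.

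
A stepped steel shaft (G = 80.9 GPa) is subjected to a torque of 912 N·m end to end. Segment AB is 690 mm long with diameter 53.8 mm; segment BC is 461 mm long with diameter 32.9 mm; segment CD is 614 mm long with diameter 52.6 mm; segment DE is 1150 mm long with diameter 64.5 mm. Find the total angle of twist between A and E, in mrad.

J_AB = π(0.0538)⁴/32 = 8.22×10^-7 m⁴; J_BC = π(0.0329)⁴/32 = 1.15×10^-7 m⁴; J_CD = π(0.0526)⁴/32 = 7.52×10^-7 m⁴; J_DE = π(0.0645)⁴/32 = 1.70×10^-6 m⁴.
θ = (T/G)·Σ L_i/J_i = (912.0/80.9×10⁹)·(0.690/8.22×10^-7 + 0.461/1.15×10^-7 + 0.614/7.52×10^-7 + 1.15/1.70×10^-6) = 0.07148 rad.

71.5 mrad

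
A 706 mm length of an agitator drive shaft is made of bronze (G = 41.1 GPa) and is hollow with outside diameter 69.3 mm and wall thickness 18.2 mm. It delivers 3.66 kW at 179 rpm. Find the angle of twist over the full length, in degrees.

ω = 2π·179/60 = 18.74 rad/s, so T = P/ω = 3.66×10³ / 18.74 = 195.3 N·m.
J = π(d_o⁴ − d_i⁴)/32 = π(0.0693⁴ − 0.0329⁴)/32 = 2.149×10^-6 m⁴.
θ = T·L/(G·J) = 195.3 × 0.706 / (41.1×10⁹ × 2.149×10^-6) = 1.561×10^-3 rad.

0.0894°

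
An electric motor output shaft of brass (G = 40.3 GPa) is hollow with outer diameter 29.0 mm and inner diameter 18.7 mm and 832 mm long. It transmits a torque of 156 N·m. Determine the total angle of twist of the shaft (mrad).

56.1 mrad

J = π(d_o⁴ − d_i⁴)/32 = π(0.0290⁴ − 0.0187⁴)/32 = 5.743×10^-8 m⁴.
θ = T·L/(G·J) = 156.0 × 0.832 / (40.3×10⁹ × 5.743×10^-8) = 0.05608 rad.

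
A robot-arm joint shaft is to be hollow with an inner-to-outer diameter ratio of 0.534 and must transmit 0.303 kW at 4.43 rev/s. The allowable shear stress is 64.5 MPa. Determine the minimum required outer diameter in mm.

9.78 mm

ω = 2π·4.43 = 27.83 rad/s, so T = P/ω = 0.303×10³ / 27.83 = 10.89 N·m.
For a hollow shaft with d_i/d_o = 0.534: τ_max = 16T/(π d_o³ (1−k⁴)), so d_o = [16T/(π τ_allow (1−k⁴))]^(1/3) = [16·10.89/(π·6.45×10^7·0.9187)]^(1/3) = 0.009781 m.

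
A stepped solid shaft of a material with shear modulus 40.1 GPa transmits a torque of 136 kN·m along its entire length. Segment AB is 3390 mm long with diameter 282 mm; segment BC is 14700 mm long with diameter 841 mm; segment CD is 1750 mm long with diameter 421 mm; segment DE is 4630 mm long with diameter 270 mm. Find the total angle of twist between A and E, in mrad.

J_AB = π(0.282)⁴/32 = 6.21×10^-4 m⁴; J_BC = π(0.841)⁴/32 = 0.0491 m⁴; J_CD = π(0.421)⁴/32 = 3.08×10^-3 m⁴; J_DE = π(0.270)⁴/32 = 5.22×10^-4 m⁴.
θ = (T/G)·Σ L_i/J_i = (136000/40.1×10⁹)·(3.39/6.21×10^-4 + 14.7/0.0491 + 1.75/3.08×10^-3 + 4.63/5.22×10^-4) = 0.05155 rad.

51.6 mrad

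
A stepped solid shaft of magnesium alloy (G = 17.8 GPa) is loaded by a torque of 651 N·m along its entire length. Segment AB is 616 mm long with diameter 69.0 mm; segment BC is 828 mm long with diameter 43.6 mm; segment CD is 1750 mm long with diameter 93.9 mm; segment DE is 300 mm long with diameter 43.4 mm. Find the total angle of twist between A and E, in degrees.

J_AB = π(0.0690)⁴/32 = 2.23×10^-6 m⁴; J_BC = π(0.0436)⁴/32 = 3.55×10^-7 m⁴; J_CD = π(0.0939)⁴/32 = 7.63×10^-6 m⁴; J_DE = π(0.0434)⁴/32 = 3.48×10^-7 m⁴.
θ = (T/G)·Σ L_i/J_i = (651.0/17.8×10⁹)·(0.616/2.23×10^-6 + 0.828/3.55×10^-7 + 1.75/7.63×10^-6 + 0.300/3.48×10^-7) = 0.1354 rad.

7.76°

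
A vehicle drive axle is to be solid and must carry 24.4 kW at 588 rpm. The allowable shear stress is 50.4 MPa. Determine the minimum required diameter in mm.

34.2 mm

ω = 2π·588/60 = 61.58 rad/s, so T = P/ω = 24.4×10³ / 61.58 = 396.3 N·m.
For a solid shaft τ_max = 16T/(πd³), so d = (16T/(π τ_allow))^(1/3) = (16·396.3/(π·5.04×10^7))^(1/3) = 0.03421 m.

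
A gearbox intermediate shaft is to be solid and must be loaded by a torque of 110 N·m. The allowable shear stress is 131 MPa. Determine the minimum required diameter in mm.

For a solid shaft τ_max = 16T/(πd³), so d = (16T/(π τ_allow))^(1/3) = (16·110.0/(π·1.31×10^8))^(1/3) = 0.01623 m.

16.2 mm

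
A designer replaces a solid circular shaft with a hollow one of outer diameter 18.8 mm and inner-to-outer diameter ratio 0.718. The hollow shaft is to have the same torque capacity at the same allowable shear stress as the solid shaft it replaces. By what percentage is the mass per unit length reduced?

Equal τ_max and T ⇒ the solid shaft needs d_s³ = d_o³(1−k⁴), so d_s = 18.8·(1−0.718⁴)^(1/3) = 16.96 mm.
Area ratio A_h/A_s = d_o²(1−k²)/d_s² = (1−k²)/(1−k⁴)^(2/3) = 0.5953.
Mass saving = 1 − 0.5953 = 40.5 %.

40.5 %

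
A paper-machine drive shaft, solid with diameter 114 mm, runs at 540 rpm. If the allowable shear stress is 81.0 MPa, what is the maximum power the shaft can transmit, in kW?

1330 kW

J = πd⁴/32 = π(0.114)⁴/32 = 1.658×10^-5 m⁴.
T_max = τ_allow·J/r = 8.10×10^7 × 1.658×10^-5 / 0.0570 = 23560 N·m.
ω = 2π·540/60 = 56.55 rad/s, so P_max = T_max·ω = 1.332×10^6 W.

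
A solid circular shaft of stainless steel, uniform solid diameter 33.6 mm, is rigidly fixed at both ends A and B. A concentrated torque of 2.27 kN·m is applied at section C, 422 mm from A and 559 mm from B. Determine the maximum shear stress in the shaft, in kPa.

With uniform GJ and both ends fixed, compatibility θ_AC = θ_CB gives T_A·a = T_B·b, together with T_A + T_B = T₀.
T_A = T₀·b/(a+b) = 2270·559/981.0 = 1294 N·m; T_B = 976.5 N·m.
τ in each portion: τ_AC = 1.74×10^8 Pa, τ_CB = 1.31×10^8 Pa; maximum is in AC.
τ_max = T_AC·r/J = 1294·0.0168/1.25×10^-7 = 1.737×10^8 Pa.

174000 kPa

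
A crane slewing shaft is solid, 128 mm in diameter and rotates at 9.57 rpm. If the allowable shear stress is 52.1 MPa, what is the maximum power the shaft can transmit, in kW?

21.5 kW

J = πd⁴/32 = π(0.128)⁴/32 = 2.635×10^-5 m⁴.
T_max = τ_allow·J/r = 5.21×10^7 × 2.635×10^-5 / 0.0640 = 21450 N·m.
ω = 2π·9.57/60 = 1.002 rad/s, so P_max = T_max·ω = 2.150×10^4 W.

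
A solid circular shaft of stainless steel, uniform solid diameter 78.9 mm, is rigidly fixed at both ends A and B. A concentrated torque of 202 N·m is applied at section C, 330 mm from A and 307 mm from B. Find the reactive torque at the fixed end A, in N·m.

With uniform GJ and both ends fixed, compatibility θ_AC = θ_CB gives T_A·a = T_B·b, together with T_A + T_B = T₀.
T_A = T₀·b/(a+b) = 202.0·307/637.0 = 97.35 N·m; T_B = 104.6 N·m.

97.4 N·m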